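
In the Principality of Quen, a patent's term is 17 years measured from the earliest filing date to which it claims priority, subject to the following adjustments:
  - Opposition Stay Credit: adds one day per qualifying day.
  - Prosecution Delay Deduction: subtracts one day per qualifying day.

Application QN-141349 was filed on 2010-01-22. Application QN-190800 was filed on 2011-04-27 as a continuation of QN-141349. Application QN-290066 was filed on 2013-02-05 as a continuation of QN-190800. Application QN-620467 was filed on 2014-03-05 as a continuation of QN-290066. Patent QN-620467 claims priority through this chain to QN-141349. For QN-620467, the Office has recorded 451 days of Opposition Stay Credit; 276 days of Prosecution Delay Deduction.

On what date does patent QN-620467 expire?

Earliest priority filing: 22 January 2010.
Base term: 22 January 2010 + 17 years → 22 January 2027.
Opposition Stay Credit: +451 days → 17 April 2028.
Prosecution Delay Deduction: −276 days → 16 July 2027.

2027-07-16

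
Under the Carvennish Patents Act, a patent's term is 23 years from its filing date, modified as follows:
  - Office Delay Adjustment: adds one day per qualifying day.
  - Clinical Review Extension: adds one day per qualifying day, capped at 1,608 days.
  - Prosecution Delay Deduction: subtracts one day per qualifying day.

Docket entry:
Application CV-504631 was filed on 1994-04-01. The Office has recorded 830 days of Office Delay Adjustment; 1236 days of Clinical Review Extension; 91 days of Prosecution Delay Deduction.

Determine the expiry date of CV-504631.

Base term: filing date + 23 years → 1 April 2017.
Office Delay Adjustment: +830 days → 10 July 2019.
Clinical Review Extension: 1236 days (within the 1608-day cap) → +1236 days → 27 November 2022.
Prosecution Delay Deduction: −91 days → 28 August 2022.

2022-08-28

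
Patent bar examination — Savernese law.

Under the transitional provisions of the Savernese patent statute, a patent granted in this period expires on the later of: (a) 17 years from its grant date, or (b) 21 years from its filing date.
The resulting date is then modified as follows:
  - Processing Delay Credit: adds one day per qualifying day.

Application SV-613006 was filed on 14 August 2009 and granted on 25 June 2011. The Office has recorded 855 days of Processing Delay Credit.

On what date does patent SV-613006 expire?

December 16, 2032

(a) grant + 17 years → 25 June 2028.
(b) filing + 21 years → 14 August 2030.
Later of the two: 14 August 2030.
Processing Delay Credit: +855 days → 16 December 2032.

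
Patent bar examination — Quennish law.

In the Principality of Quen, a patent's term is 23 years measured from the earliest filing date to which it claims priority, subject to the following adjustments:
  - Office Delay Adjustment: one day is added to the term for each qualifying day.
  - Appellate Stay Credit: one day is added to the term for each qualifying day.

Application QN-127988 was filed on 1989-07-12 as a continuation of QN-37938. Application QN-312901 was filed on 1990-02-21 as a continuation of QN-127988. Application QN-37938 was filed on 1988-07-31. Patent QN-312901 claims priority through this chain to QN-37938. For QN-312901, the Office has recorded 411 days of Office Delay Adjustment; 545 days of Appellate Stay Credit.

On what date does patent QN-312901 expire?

Earliest priority filing: 31 July 1988.
Base term: 31 July 1988 + 23 years → 31 July 2011.
Office Delay Adjustment: +411 days → 14 September 2012.
Appellate Stay Credit: +545 days → 13 March 2014.

2014-03-13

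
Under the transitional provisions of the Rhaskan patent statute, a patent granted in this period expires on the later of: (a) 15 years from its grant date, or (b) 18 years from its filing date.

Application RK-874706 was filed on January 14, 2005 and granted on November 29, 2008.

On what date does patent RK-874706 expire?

November 29, 2023

(a) grant + 15 years → 29 November 2023.
(b) filing + 18 years → 14 January 2023.
Later of the two: 29 November 2023.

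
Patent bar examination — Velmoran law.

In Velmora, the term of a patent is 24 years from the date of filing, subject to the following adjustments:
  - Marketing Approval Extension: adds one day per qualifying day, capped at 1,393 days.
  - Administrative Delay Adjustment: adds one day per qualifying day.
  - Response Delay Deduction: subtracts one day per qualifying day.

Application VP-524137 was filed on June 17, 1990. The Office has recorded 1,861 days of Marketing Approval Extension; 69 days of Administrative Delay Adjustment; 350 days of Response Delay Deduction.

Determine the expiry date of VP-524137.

Base term: filing date + 24 years → 17 June 2014.
Marketing Approval Extension: 1861 days claimed exceeds the 1393-day cap, so +1393 days → 10 April 2018.
Administrative Delay Adjustment: +69 days → 18 June 2018.
Response Delay Deduction: −350 days → 3 July 2017.

July 3, 2017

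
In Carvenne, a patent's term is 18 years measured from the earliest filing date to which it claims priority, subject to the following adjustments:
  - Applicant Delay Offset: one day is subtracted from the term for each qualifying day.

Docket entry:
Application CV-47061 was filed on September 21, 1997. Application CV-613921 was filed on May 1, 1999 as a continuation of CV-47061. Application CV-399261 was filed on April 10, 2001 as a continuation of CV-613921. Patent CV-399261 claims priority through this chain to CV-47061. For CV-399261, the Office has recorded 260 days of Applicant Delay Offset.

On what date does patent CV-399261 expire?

January 4, 2015

Earliest priority filing: 21 September 1997.
Base term: 21 September 1997 + 18 years → 21 September 2015.
Applicant Delay Offset: −260 days → 4 January 2015.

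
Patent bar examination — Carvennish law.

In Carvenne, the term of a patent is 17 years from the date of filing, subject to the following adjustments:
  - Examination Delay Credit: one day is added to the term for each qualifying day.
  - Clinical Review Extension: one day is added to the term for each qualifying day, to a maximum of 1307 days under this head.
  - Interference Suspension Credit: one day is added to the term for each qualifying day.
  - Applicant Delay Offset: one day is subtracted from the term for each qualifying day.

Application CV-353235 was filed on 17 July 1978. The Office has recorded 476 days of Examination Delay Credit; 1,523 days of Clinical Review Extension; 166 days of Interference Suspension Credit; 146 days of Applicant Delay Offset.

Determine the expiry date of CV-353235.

2000-06-23

Base term: filing date + 17 years → 17 July 1995.
Examination Delay Credit: +476 days → 4 November 1996.
Clinical Review Extension: 1523 days claimed exceeds the 1307-day cap, so +1307 days → 3 June 2000.
Interference Suspension Credit: +166 days → 16 November 2000.
Applicant Delay Offset: −146 days → 23 June 2000.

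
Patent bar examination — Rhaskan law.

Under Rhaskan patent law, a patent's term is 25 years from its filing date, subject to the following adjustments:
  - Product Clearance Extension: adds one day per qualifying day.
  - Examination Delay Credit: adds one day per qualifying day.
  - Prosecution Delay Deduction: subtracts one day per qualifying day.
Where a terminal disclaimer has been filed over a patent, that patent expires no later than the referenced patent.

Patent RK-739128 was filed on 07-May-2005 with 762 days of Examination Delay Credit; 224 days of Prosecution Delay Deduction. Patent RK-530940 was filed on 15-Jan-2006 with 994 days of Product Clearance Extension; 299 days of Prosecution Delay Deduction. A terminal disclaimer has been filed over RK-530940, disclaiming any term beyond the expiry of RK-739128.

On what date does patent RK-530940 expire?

October 27, 2031

Natural term of RK-530940:
  Base: filing + 25 years → 15 January 2031.
  Product Clearance Extension: +994 days → 5 October 2033.
  Prosecution Delay Deduction: −299 days → 10 December 2032.
Expiry of referenced patent RK-739128:
  Base: filing + 25 years → 7 May 2030.
  Examination Delay Credit: +762 days → 7 June 2032.
  Prosecution Delay Deduction: −224 days → 27 October 2031.
Terminal disclaimer: RK-530940 expires on the earlier of 10 December 2032 and 27 October 2031.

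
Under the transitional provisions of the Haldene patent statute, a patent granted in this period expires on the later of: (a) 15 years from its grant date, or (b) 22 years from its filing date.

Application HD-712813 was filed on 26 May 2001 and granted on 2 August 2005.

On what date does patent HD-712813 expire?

(a) grant + 15 years → 2 August 2020.
(b) filing + 22 years → 26 May 2023.
Later of the two: 26 May 2023.

May 26, 2023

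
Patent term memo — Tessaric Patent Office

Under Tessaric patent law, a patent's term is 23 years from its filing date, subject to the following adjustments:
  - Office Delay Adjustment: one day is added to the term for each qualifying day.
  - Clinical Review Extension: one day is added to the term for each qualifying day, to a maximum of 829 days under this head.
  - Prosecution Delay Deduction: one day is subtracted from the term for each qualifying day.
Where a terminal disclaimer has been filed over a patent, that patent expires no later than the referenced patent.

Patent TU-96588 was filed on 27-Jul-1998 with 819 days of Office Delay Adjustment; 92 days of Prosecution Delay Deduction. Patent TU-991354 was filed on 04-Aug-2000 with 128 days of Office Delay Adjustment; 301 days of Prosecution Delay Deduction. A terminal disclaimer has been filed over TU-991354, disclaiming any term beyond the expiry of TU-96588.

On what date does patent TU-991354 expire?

2023-02-12

Natural term of TU-991354:
  Base: filing + 23 years → 4 August 2023.
  Office Delay Adjustment: +128 days → 10 December 2023.
  Prosecution Delay Deduction: −301 days → 12 February 2023.
Expiry of referenced patent TU-96588:
  Base: filing + 23 years → 27 July 2021.
  Office Delay Adjustment: +819 days → 24 October 2023.
  Prosecution Delay Deduction: −92 days → 24 July 2023.
Terminal disclaimer: TU-991354 expires on the earlier of 12 February 2023 and 24 July 2023.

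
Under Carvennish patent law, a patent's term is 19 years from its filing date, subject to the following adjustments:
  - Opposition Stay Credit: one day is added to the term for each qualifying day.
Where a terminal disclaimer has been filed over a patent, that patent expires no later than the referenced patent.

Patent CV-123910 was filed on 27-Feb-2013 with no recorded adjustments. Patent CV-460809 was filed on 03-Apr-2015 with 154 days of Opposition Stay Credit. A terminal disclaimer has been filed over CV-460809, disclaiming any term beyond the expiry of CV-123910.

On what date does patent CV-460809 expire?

Natural term of CV-460809:
  Base: filing + 19 years → 3 April 2034.
  Opposition Stay Credit: +154 days → 4 September 2034.
Expiry of referenced patent CV-123910:
  Base: filing + 19 years → 27 February 2032.
Terminal disclaimer: CV-460809 expires on the earlier of 4 September 2034 and 27 February 2032.

February 27, 2032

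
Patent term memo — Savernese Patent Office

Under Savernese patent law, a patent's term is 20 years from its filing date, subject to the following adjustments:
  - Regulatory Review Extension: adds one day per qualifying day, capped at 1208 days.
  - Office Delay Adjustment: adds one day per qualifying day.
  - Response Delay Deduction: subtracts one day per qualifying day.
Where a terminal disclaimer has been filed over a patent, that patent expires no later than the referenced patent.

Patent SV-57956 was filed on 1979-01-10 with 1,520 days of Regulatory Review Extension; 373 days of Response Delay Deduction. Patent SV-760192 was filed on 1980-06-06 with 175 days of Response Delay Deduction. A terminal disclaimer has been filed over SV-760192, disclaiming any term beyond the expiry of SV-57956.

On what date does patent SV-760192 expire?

December 14, 1999

Natural term of SV-760192:
  Base: filing + 20 years → 6 June 2000.
  Response Delay Deduction: −175 days → 14 December 1999.
Expiry of referenced patent SV-57956:
  Base: filing + 20 years → 10 January 1999.
  Regulatory Review Extension: 1520 days claimed exceeds the 1208-day cap, so +1208 days → 2 May 2002.
  Response Delay Deduction: −373 days → 24 April 2001.
Terminal disclaimer: SV-760192 expires on the earlier of 14 December 1999 and 24 April 2001.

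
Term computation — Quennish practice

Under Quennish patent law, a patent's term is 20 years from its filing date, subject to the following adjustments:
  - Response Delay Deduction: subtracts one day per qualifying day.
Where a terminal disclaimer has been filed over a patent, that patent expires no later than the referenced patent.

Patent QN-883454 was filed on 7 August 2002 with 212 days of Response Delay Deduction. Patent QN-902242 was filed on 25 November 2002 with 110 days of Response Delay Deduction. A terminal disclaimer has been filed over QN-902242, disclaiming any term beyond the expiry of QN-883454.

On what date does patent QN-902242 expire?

2022-01-07

Natural term of QN-902242:
  Base: filing + 20 years → 25 November 2022.
  Response Delay Deduction: −110 days → 7 August 2022.
Expiry of referenced patent QN-883454:
  Base: filing + 20 years → 7 August 2022.
  Response Delay Deduction: −212 days → 7 January 2022.
Terminal disclaimer: QN-902242 expires on the earlier of 7 August 2022 and 7 January 2022.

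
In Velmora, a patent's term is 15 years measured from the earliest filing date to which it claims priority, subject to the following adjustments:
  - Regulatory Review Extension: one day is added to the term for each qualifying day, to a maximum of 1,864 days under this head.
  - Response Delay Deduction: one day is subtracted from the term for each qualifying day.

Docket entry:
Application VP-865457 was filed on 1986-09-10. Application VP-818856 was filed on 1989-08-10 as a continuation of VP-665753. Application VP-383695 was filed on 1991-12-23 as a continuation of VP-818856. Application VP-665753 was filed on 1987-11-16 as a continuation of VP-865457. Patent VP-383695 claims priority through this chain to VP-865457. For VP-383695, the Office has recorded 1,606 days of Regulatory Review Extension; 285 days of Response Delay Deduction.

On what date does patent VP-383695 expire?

2005-04-23

Earliest priority filing: 10 September 1986.
Base term: 10 September 1986 + 15 years → 10 September 2001.
Regulatory Review Extension: 1606 days (within the 1864-day cap) → +1606 days → 2 February 2006.
Response Delay Deduction: −285 days → 23 April 2005.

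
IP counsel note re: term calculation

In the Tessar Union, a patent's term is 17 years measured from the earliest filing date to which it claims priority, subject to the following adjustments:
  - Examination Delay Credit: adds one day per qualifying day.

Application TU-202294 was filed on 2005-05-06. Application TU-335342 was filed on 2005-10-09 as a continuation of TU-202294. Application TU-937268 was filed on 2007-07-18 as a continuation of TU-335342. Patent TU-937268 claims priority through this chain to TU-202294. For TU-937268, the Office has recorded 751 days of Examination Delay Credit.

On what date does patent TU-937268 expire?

May 26, 2024

Earliest priority filing: 6 May 2005.
Base term: 6 May 2005 + 17 years → 6 May 2022.
Examination Delay Credit: +751 days → 26 May 2024.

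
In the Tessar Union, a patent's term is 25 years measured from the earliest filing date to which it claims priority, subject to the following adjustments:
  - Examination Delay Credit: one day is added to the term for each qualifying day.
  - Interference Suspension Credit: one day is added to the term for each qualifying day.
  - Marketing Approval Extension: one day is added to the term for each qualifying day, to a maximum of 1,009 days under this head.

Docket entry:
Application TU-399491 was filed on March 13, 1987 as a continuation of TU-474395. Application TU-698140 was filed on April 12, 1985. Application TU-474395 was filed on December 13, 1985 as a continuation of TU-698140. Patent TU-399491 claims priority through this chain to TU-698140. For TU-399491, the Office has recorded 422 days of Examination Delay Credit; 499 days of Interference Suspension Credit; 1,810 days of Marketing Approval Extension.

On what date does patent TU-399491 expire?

July 25, 2015

Earliest priority filing: 12 April 1985.
Base term: 12 April 1985 + 25 years → 12 April 2010.
Examination Delay Credit: +422 days → 8 June 2011.
Interference Suspension Credit: +499 days → 19 October 2012.
Marketing Approval Extension: 1810 days claimed exceeds the 1009-day cap, so +1009 days → 25 July 2015.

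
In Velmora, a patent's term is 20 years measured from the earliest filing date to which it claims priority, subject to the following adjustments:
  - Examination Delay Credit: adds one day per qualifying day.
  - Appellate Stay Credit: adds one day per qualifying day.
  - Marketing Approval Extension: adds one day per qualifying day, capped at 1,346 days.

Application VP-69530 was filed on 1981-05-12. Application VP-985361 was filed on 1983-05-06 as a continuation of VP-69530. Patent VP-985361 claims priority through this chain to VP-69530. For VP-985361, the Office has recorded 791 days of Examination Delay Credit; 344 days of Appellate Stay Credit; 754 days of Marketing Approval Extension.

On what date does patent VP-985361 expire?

July 14, 2006

Earliest priority filing: 12 May 1981.
Base term: 12 May 1981 + 20 years → 12 May 2001.
Examination Delay Credit: +791 days → 12 July 2003.
Appellate Stay Credit: +344 days → 20 June 2004.
Marketing Approval Extension: 754 days (within the 1346-day cap) → +754 days → 14 July 2006.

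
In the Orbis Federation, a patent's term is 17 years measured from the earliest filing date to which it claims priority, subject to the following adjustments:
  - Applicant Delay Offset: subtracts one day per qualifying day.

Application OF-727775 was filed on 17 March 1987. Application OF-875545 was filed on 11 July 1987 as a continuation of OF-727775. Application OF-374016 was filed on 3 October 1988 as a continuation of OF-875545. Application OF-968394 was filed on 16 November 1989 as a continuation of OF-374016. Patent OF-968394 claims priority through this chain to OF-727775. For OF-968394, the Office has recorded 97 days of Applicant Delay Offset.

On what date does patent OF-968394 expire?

2003-12-11

Earliest priority filing: 17 March 1987.
Base term: 17 March 1987 + 17 years → 17 March 2004.
Applicant Delay Offset: −97 days → 11 December 2003.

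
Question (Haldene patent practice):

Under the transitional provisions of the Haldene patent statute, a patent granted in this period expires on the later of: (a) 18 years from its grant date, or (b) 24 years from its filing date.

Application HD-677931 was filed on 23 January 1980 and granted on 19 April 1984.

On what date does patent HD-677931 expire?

(a) grant + 18 years → 19 April 2002.
(b) filing + 24 years → 23 January 2004.
Later of the two: 23 January 2004.

2004-01-23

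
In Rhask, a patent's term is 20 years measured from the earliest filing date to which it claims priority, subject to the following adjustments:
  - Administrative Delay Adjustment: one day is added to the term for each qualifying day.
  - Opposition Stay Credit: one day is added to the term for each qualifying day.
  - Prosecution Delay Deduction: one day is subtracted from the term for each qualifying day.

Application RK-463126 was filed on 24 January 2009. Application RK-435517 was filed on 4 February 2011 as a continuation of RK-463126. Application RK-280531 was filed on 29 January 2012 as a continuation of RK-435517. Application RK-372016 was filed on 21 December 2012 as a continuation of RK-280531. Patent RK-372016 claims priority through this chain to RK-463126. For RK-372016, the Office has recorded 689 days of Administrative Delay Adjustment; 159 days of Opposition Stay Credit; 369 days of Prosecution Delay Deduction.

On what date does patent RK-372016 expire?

May 18, 2030

Earliest priority filing: 24 January 2009.
Base term: 24 January 2009 + 20 years → 24 January 2029.
Administrative Delay Adjustment: +689 days → 14 December 2030.
Opposition Stay Credit: +159 days → 22 May 2031.
Prosecution Delay Deduction: −369 days → 18 May 2030.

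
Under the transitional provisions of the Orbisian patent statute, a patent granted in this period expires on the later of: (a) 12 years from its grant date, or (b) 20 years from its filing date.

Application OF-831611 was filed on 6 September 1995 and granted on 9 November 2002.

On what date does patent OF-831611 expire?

September 6, 2015

(a) grant + 12 years → 9 November 2014.
(b) filing + 20 years → 6 September 2015.
Later of the two: 6 September 2015.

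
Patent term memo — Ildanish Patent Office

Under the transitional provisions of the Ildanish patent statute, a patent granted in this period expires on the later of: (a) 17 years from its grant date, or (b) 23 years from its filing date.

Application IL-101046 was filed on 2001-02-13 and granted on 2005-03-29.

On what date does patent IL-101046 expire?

(a) grant + 17 years → 29 March 2022.
(b) filing + 23 years → 13 February 2024.
Later of the two: 13 February 2024.

February 13, 2024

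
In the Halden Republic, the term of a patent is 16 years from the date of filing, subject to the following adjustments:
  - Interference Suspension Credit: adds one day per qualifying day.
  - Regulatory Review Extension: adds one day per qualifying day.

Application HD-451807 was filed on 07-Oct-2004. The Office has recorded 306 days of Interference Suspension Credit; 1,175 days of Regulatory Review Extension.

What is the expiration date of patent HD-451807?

October 27, 2024

Base term: filing date + 16 years → 7 October 2020.
Interference Suspension Credit: +306 days → 9 August 2021.
Regulatory Review Extension: +1175 days → 27 October 2024.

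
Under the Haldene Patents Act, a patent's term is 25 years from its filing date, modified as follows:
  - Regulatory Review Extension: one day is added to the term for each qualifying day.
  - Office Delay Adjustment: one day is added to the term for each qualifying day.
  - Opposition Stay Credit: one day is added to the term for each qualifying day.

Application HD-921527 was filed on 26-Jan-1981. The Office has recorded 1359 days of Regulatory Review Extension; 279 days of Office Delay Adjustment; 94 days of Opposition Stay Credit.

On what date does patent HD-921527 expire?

Base term: filing date + 25 years → 26 January 2006.
Regulatory Review Extension: +1359 days → 16 October 2009.
Office Delay Adjustment: +279 days → 22 July 2010.
Opposition Stay Credit: +94 days → 24 October 2010.

October 24, 2010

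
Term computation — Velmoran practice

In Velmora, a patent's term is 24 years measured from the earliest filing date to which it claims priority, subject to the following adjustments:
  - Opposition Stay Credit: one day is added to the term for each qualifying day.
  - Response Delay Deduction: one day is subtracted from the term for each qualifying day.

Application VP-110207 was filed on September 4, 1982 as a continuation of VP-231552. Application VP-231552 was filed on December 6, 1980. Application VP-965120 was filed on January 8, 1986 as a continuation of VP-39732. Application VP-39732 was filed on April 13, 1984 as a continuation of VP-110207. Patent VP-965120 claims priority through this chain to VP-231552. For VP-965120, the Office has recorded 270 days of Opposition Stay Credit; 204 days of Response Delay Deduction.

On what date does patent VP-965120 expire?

February 10, 2005

Earliest priority filing: 6 December 1980.
Base term: 6 December 1980 + 24 years → 6 December 2004.
Opposition Stay Credit: +270 days → 2 September 2005.
Response Delay Deduction: −204 days → 10 February 2005.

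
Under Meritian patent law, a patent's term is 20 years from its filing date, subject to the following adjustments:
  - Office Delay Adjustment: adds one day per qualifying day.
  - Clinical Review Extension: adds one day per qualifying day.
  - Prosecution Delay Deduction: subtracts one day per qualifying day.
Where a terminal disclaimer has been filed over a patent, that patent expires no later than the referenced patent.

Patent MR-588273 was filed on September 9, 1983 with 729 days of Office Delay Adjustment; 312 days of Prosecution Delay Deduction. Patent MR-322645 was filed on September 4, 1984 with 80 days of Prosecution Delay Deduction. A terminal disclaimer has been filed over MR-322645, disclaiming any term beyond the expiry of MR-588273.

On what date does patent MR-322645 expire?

Natural term of MR-322645:
  Base: filing + 20 years → 4 September 2004.
  Prosecution Delay Deduction: −80 days → 16 June 2004.
Expiry of referenced patent MR-588273:
  Base: filing + 20 years → 9 September 2003.
  Office Delay Adjustment: +729 days → 7 September 2005.
  Prosecution Delay Deduction: −312 days → 30 October 2004.
Terminal disclaimer: MR-322645 expires on the earlier of 16 June 2004 and 30 October 2004.

June 16, 2004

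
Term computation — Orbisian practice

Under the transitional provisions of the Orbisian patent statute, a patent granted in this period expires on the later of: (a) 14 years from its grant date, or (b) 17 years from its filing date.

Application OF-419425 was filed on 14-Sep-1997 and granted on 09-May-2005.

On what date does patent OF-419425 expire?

May 9, 2019

(a) grant + 14 years → 9 May 2019.
(b) filing + 17 years → 14 September 2014.
Later of the two: 9 May 2019.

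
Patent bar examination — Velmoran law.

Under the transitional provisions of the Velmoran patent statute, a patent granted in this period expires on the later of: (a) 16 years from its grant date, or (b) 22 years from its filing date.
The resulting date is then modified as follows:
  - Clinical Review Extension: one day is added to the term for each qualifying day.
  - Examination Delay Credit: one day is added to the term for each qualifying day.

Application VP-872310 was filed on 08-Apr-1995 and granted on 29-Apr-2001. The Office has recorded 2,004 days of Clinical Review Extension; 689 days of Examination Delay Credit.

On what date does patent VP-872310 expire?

September 12, 2024

(a) grant + 16 years → 29 April 2017.
(b) filing + 22 years → 8 April 2017.
Later of the two: 29 April 2017.
Clinical Review Extension: +2004 days → 24 October 2022.
Examination Delay Credit: +689 days → 12 September 2024.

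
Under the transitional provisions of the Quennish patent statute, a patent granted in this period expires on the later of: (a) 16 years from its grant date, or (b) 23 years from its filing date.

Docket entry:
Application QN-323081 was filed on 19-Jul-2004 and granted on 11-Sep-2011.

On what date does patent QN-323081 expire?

2027-09-11

(a) grant + 16 years → 11 September 2027.
(b) filing + 23 years → 19 July 2027.
Later of the two: 11 September 2027.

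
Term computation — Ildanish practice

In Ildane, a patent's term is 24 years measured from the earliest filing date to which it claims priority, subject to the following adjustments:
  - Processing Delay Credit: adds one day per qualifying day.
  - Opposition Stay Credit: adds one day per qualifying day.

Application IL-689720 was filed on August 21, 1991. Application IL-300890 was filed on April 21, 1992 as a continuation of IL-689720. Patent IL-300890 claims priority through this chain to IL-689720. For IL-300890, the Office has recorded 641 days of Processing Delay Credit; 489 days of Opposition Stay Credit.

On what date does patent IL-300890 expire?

September 24, 2018

Earliest priority filing: 21 August 1991.
Base term: 21 August 1991 + 24 years → 21 August 2015.
Processing Delay Credit: +641 days → 23 May 2017.
Opposition Stay Credit: +489 days → 24 September 2018.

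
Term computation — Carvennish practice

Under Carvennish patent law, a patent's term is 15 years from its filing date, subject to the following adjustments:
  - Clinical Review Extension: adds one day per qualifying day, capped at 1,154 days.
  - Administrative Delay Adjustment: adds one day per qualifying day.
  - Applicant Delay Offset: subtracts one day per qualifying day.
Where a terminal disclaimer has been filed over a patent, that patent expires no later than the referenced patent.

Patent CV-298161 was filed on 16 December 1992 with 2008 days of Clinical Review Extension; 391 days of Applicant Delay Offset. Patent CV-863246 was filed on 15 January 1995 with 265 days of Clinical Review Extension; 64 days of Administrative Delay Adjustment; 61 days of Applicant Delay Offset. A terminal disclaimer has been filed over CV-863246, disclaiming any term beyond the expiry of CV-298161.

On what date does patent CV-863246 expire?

Natural term of CV-863246:
  Base: filing + 15 years → 15 January 2010.
  Clinical Review Extension: 265 days (within the 1154-day cap) → +265 days → 7 October 2010.
  Administrative Delay Adjustment: +64 days → 10 December 2010.
  Applicant Delay Offset: −61 days → 10 October 2010.
Expiry of referenced patent CV-298161:
  Base: filing + 15 years → 16 December 2007.
  Clinical Review Extension: 2008 days claimed exceeds the 1154-day cap, so +1154 days → 12 February 2011.
  Applicant Delay Offset: −391 days → 17 January 2010.
Terminal disclaimer: CV-863246 expires on the earlier of 10 October 2010 and 17 January 2010.

2010-01-17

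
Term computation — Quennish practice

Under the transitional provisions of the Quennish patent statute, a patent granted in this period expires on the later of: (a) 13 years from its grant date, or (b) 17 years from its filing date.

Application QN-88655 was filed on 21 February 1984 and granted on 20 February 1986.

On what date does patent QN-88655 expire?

2001-02-21

(a) grant + 13 years → 20 February 1999.
(b) filing + 17 years → 21 February 2001.
Later of the two: 21 February 2001.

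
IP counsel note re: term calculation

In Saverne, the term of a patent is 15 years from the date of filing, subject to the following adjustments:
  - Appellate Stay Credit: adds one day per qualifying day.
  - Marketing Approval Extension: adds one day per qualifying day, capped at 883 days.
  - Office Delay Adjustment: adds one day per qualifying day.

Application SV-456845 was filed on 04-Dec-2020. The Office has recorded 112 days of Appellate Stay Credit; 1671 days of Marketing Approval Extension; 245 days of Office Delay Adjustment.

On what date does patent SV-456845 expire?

2039-04-27

Base term: filing date + 15 years → 4 December 2035.
Appellate Stay Credit: +112 days → 25 March 2036.
Marketing Approval Extension: 1671 days claimed exceeds the 883-day cap, so +883 days → 25 August 2038.
Office Delay Adjustment: +245 days → 27 April 2039.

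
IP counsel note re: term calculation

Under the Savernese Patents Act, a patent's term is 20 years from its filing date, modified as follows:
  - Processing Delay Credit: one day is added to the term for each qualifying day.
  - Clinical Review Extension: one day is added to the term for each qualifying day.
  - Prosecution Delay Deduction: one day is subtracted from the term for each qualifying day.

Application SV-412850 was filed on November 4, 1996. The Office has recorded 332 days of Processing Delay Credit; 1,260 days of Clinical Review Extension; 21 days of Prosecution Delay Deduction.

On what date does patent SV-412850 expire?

Base term: filing date + 20 years → 4 November 2016.
Processing Delay Credit: +332 days → 2 October 2017.
Clinical Review Extension: +1260 days → 15 March 2021.
Prosecution Delay Deduction: −21 days → 22 February 2021.

February 22, 2021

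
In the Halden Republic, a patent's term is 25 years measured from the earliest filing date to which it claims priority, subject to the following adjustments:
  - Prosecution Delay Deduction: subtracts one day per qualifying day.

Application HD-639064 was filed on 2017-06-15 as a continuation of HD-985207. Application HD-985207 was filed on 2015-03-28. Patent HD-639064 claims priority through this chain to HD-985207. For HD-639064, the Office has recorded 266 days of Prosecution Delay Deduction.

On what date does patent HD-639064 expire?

Earliest priority filing: 28 March 2015.
Base term: 28 March 2015 + 25 years → 28 March 2040.
Prosecution Delay Deduction: −266 days → 6 July 2039.

July 6, 2039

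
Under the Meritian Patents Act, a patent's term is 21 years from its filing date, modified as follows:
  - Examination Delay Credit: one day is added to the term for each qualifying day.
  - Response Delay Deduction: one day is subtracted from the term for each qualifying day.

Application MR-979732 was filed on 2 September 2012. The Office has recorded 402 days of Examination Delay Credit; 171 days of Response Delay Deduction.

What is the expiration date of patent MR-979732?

April 21, 2034

Base term: filing date + 21 years → 2 September 2033.
Examination Delay Credit: +402 days → 9 October 2034.
Response Delay Deduction: −171 days → 21 April 2034.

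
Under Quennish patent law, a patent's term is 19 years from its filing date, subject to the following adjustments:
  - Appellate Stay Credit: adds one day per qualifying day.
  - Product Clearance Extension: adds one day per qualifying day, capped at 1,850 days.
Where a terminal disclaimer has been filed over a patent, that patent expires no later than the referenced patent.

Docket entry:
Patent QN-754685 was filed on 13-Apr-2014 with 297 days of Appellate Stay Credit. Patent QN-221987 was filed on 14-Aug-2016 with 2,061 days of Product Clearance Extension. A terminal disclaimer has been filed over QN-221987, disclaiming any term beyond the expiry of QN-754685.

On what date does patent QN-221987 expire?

Natural term of QN-221987:
  Base: filing + 19 years → 14 August 2035.
  Product Clearance Extension: 2061 days claimed exceeds the 1850-day cap, so +1850 days → 6 September 2040.
Expiry of referenced patent QN-754685:
  Base: filing + 19 years → 13 April 2033.
  Appellate Stay Credit: +297 days → 4 February 2034.
Terminal disclaimer: QN-221987 expires on the earlier of 6 September 2040 and 4 February 2034.

February 4, 2034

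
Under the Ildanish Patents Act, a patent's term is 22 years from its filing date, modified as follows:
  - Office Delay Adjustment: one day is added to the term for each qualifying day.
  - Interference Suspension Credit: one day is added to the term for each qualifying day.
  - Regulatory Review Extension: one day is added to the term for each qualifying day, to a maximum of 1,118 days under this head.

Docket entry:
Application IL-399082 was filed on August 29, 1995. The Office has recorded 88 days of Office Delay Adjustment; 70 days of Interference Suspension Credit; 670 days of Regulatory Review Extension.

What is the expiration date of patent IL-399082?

Base term: filing date + 22 years → 29 August 2017.
Office Delay Adjustment: +88 days → 25 November 2017.
Interference Suspension Credit: +70 days → 3 February 2018.
Regulatory Review Extension: 670 days (within the 1118-day cap) → +670 days → 5 December 2019.

2019-12-05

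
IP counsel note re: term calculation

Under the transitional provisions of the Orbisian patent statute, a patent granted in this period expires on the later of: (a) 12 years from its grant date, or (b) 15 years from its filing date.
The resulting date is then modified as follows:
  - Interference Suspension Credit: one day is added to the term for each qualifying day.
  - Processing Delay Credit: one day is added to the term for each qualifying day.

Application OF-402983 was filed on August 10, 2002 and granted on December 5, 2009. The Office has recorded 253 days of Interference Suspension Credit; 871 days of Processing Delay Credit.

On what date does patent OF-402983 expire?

(a) grant + 12 years → 5 December 2021.
(b) filing + 15 years → 10 August 2017.
Later of the two: 5 December 2021.
Interference Suspension Credit: +253 days → 15 August 2022.
Processing Delay Credit: +871 days → 2 January 2025.

January 2, 2025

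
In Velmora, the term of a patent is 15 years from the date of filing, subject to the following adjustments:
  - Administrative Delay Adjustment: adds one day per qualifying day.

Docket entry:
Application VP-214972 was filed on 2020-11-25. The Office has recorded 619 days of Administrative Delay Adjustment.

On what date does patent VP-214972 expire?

August 5, 2037

Base term: filing date + 15 years → 25 November 2035.
Administrative Delay Adjustment: +619 days → 5 August 2037.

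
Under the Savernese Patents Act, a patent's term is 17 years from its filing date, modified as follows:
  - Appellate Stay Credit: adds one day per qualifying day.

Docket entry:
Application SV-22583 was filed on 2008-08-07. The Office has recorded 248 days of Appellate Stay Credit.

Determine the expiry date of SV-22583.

Base term: filing date + 17 years → 7 August 2025.
Appellate Stay Credit: +248 days → 12 April 2026.

2026-04-12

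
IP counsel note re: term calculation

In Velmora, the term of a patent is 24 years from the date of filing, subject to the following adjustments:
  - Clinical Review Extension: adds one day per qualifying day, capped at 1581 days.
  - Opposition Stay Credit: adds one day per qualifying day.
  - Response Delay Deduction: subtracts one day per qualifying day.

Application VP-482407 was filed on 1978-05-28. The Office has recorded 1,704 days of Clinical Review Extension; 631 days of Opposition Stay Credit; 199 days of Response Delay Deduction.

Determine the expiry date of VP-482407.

December 1, 2007

Base term: filing date + 24 years → 28 May 2002.
Clinical Review Extension: 1704 days claimed exceeds the 1581-day cap, so +1581 days → 25 September 2006.
Opposition Stay Credit: +631 days → 17 June 2008.
Response Delay Deduction: −199 days → 1 December 2007.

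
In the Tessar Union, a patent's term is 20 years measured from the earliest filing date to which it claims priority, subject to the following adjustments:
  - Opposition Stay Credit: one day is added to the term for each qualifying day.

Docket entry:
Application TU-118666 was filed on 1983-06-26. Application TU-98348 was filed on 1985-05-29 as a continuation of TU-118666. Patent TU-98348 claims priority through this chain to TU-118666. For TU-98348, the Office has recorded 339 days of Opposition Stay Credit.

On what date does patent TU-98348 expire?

May 30, 2004

Earliest priority filing: 26 June 1983.
Base term: 26 June 1983 + 20 years → 26 June 2003.
Opposition Stay Credit: +339 days → 30 May 2004.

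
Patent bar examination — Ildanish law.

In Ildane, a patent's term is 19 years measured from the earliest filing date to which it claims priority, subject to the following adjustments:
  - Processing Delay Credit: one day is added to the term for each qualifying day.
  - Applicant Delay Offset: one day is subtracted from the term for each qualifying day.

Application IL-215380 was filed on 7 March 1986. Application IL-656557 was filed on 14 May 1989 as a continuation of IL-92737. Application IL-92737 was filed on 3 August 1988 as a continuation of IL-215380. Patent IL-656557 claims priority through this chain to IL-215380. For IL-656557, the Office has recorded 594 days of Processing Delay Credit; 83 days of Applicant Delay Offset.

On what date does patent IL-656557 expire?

Earliest priority filing: 7 March 1986.
Base term: 7 March 1986 + 19 years → 7 March 2005.
Processing Delay Credit: +594 days → 22 October 2006.
Applicant Delay Offset: −83 days → 31 July 2006.

July 31, 2006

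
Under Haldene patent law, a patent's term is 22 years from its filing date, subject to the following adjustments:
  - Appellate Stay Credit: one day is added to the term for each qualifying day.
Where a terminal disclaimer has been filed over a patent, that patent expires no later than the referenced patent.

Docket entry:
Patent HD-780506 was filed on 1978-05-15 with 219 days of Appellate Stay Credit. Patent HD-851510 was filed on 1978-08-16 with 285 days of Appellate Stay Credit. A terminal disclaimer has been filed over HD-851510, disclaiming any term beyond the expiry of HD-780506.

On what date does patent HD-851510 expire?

2000-12-20

Natural term of HD-851510:
  Base: filing + 22 years → 16 August 2000.
  Appellate Stay Credit: +285 days → 28 May 2001.
Expiry of referenced patent HD-780506:
  Base: filing + 22 years → 15 May 2000.
  Appellate Stay Credit: +219 days → 20 December 2000.
Terminal disclaimer: HD-851510 expires on the earlier of 28 May 2001 and 20 December 2000.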